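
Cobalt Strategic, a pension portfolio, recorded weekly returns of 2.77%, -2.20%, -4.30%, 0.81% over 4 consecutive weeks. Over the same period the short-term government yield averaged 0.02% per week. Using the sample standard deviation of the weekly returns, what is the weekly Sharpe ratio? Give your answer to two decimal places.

Mean return r̄ = -2.920 / 4 = -0.7300%
Sample std dev = √[29.5274 / 3] = 3.1373%
Sharpe = (r̄ − rf) / σ = (-0.7300 − 0.02) / 3.1373 = -0.7500 / 3.1373 = -0.2391

-0.24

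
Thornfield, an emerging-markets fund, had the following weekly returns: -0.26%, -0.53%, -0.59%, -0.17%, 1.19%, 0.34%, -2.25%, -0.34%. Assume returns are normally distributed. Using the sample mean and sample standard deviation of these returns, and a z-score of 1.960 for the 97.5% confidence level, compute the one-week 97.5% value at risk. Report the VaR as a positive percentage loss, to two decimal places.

Mean return μ = -2.610 / 8 = -0.3263%
Sample std dev = √[6.5838 / 7] = 0.9698%
VaR = −(μ − z·σ) = −(-0.3263 − 1.960 × 0.9698) = −(-2.2271) = 2.2271%

2.23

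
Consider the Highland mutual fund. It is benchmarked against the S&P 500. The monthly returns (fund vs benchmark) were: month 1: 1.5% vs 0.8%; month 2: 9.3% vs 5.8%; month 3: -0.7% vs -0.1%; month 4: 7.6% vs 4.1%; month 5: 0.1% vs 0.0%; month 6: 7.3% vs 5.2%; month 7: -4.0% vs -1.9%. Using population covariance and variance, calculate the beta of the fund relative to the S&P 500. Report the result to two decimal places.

r̄p = 3.0143%,  r̄m = 1.9857%
Cov = Σ(rp − r̄p)(rm − r̄m) / 7 = 12.8616
Var(rm) = Σ(rm − r̄m)² / 7 = 7.7355
β = Cov / Var = 12.8616 / 7.7355 = 1.6627

1.66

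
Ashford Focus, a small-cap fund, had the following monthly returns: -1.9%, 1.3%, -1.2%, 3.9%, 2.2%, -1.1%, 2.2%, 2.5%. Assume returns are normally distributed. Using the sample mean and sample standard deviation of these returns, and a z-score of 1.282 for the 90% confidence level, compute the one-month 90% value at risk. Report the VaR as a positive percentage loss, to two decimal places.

r̄ = (-1.9 + 1.3 − 1.2 + 3.9 + 2.2 − 1.1 + 2.2 + 2.5) / 8 = 7.90 / 8 = 0.9875%
Σ(r − r̄)² = 31.2888; sample σ = √(31.2888/7) = 2.1142%
VaR = −(r̄ − z·σ) = −(0.9875 − 1.282 × 2.1142) = −(-1.7229) = 1.7229%

1.72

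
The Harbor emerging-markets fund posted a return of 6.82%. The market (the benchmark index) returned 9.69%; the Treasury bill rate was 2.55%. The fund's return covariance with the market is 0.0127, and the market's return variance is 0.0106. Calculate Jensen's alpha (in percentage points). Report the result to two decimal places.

-4.28

β = Cov / Var = 0.0127 / 0.0106 = 1.1981
E[R] = Rf + β(Rm − Rf) = 2.55% + 1.1981 × (9.69% − 2.55%) = 11.1044%
α = Rp − E[R] = 6.82% − 11.1044% = -4.2844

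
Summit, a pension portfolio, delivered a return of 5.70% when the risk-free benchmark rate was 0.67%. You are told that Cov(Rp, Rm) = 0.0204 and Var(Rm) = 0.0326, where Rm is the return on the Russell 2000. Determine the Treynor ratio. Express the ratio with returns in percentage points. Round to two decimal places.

β = Cov / Var = 0.0204 / 0.0326 = 0.6258
Treynor = (Rp − Rf) / β = (5.70% − 0.67%) / 0.6258 = 5.03 / 0.6258 = 8.0377

8.04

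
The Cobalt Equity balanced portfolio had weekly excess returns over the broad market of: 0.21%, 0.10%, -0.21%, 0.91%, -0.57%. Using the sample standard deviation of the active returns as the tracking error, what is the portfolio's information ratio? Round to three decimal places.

Mean return μ = 0.440 / 5 = 0.0880%
Sample σ = √[Σ(r − μ)² / 4] = √[1.2125 / 4] = √0.3031 = 0.5505%
IR = μ / tracking error = 0.0880 / 0.5505 = 0.1599

0.160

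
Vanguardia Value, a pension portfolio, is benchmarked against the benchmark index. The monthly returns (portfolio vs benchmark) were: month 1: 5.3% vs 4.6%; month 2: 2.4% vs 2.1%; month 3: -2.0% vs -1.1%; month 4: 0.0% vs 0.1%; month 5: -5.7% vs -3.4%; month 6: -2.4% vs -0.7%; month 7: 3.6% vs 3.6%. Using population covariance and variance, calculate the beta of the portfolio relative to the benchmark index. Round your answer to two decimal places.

r̄p = 0.1714%,  r̄m = 0.7429%
Cov = Σ(rp − r̄p)(rm − r̄m) / 7 = 9.2498
Var(rm) = Σ(rm − r̄m)² / 7 = 6.8482
β = Cov / Var = 9.2498 / 6.8482 = 1.3507

1.35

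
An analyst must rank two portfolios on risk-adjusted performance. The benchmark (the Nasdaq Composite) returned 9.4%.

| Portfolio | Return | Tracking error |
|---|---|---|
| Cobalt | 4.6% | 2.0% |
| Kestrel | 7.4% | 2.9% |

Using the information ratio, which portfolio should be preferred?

Cobalt: IR = (4.6% − 9.4%) / 2.0% = -2.400
Kestrel: IR = (7.4% − 9.4%) / 2.9% = -0.690
Highest: Kestrel (-0.690).

Kestrel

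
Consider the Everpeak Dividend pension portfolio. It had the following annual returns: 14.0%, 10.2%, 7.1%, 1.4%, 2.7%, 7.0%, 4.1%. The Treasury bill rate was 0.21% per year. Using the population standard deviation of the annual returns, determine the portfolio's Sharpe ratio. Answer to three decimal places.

r̄ = (14 + 10.2 + 7.1 + 1.4 + 2.7 + 7 + 4.1) / 7 = 46.50 / 7 = 6.6429%
Population σ = √[Σ(r − r̄)² / 7] = √[116.6171 / 7] = √16.6596 = 4.0816%
Sharpe = (r̄ − rf) / σ = (6.6429 − 0.21) / 4.0816 = 6.4329 / 4.0816 = 1.5761

1.576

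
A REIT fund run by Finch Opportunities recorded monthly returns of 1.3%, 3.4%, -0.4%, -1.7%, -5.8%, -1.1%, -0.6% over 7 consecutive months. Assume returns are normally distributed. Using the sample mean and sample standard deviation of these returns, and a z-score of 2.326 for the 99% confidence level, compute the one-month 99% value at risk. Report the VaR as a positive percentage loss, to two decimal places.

7.28

r̄ = (1.3 + 3.4 − 0.4 − 1.7 − 5.8 − 1.1 − 0.6) / 7 = -0.7000%
Σ(r − r̄)² = (1.3 − (-0.7000))² + (3.4 − (-0.7000))² + (-0.4 − (-0.7000))² + … = 48.0800
σ = √[48.0800 / 6] = 2.8308%
VaR = −(r̄ − z·σ) = −(-0.7000 − 2.326 × 2.8308) = −(-7.2844) = 7.2844%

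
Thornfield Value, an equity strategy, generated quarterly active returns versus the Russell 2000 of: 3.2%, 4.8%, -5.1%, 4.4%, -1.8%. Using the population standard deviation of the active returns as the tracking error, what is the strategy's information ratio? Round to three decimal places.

0.282

μ = (3.2 + 4.8 − 5.1 + 4.4 − 1.8) / 5 = 1.1000%
Population σ = √[Σ(r − μ)² / 5] = √[75.8400 / 5] = √15.1680 = 3.8946%
IR = μ / tracking error = 1.1000 / 3.8946 = 0.2824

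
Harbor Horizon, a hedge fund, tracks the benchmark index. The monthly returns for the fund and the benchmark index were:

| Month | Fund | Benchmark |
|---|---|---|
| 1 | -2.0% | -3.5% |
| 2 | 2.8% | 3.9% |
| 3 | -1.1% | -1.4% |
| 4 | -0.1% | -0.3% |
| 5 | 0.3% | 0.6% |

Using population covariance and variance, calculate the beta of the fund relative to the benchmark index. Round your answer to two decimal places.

r̄p = -0.0200%,  r̄m = -0.1400%
Cov = Σ(rp − r̄p)(rm − r̄m) / 5 = 3.9312
Var(rm) = Σ(rm − r̄m)² / 5 = 5.9544
β = Cov / Var = 3.9312 / 5.9544 = 0.6602

0.66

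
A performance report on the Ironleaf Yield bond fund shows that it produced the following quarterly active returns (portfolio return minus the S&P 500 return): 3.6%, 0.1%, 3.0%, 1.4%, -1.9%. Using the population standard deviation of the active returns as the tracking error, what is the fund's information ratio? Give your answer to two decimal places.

0.62

r̄ = (3.6 + 0.1 + 3 + 1.4 − 1.9) / 5 = 1.2400%
Population σ = √[Σ(r − r̄)² / 5] = √[19.8520 / 5] = √3.9704 = 1.9926%
IR = r̄ / tracking error = 1.2400 / 1.9926 = 0.6223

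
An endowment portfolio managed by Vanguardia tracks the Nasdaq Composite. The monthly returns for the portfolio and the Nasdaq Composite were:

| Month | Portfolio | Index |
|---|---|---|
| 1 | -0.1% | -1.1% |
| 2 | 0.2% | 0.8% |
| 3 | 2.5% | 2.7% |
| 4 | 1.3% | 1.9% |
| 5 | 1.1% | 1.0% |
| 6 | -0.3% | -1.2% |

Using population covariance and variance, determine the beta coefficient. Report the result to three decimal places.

r̄p = 0.7833%,  r̄m = 0.6833%
Cov = Σ(rp − r̄p)(rm − r̄m) / 6 = 1.2897
Var(rm) = Σ(rm − r̄m)² / 6 = 2.0647
β = Cov / Var = 1.2897 / 2.0647 = 0.6246

0.625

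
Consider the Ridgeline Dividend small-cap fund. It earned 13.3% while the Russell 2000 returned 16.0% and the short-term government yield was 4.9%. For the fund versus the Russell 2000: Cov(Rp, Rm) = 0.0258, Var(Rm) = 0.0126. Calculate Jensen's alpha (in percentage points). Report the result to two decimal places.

β = Cov / Var = 0.0258 / 0.0126 = 2.0476
E[R] = Rf + β(Rm − Rf) = 4.9% + 2.0476 × (16.0% − 4.9%) = 27.6284%
α = Rp − E[R] = 13.3% − 27.6284% = -14.3284

-14.33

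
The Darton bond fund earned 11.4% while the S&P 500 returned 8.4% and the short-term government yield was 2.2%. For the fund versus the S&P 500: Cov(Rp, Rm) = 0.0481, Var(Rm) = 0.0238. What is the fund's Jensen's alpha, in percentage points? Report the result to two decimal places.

-3.33

β = Cov / Var = 0.0481 / 0.0238 = 2.0210
E[R] = Rf + β(Rm − Rf) = 2.2% + 2.0210 × (8.4% − 2.2%) = 14.7302%
α = Rp − E[R] = 11.4% − 14.7302% = -3.3302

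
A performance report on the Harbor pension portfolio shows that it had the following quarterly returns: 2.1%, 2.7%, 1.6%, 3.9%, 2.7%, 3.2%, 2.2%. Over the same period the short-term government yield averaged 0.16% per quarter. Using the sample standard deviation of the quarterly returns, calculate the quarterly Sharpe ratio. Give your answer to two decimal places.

Mean return r̄ = 18.40 / 7 = 2.6286%
Σ(r − r̄)² = (2.1 − 2.6286)² + (2.7 − 2.6286)² + (1.6 − 2.6286)² + … = 3.4743
σ = √[3.4743 / 6] = 0.7610%
Sharpe = (r̄ − rf) / σ = (2.6286 − 0.16) / 0.7610 = 2.4686 / 0.7610 = 3.2439

3.24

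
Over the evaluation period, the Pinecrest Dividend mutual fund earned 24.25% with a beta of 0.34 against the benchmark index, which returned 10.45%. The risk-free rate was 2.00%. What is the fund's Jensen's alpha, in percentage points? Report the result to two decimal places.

19.38

CAPM expected return = Rf + β(Rm − Rf) = 2.00% + 0.34 × (10.45% − 2.00%) = 2 + 0.34 × 8.45 = 4.8730%
Jensen's α = Rp − E[R] = 24.25% − 4.8730% = 19.3770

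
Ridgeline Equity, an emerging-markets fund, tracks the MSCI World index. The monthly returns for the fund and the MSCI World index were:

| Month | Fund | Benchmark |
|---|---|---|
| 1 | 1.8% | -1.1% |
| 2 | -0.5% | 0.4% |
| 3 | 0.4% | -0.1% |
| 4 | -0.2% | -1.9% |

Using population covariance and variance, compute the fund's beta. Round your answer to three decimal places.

r̄p = 0.3750%,  r̄m = -0.6750%
Cov = Σ(rp − r̄p)(rm − r̄m) / 4 = -0.2069
Var(rm) = Σ(rm − r̄m)² / 4 = 0.7919
β = Cov / Var = -0.2069 / 0.7919 = -0.2613

-0.261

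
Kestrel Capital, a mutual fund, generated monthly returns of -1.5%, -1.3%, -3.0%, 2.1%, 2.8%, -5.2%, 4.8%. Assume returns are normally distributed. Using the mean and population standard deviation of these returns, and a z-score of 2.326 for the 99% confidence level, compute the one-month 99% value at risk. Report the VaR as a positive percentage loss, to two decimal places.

Mean return r̄ = -1.30 / 7 = -0.1857%
Σ(r − r̄)² = (-1.5 − (-0.1857))² + (-1.3 − (-0.1857))² + … = 75.0286
population σ = √(75.0286 / 7) = √10.7184 = 3.2739%
VaR = −(r̄ − z·σ) = −(-0.1857 − 2.326 × 3.2739) = −(-7.8008) = 7.8008%

7.80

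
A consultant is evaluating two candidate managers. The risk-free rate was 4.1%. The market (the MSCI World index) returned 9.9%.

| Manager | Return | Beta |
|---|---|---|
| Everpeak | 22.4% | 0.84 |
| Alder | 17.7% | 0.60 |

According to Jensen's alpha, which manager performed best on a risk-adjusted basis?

Everpeak: α = 22.4% − [4.1% + 0.84 × (9.9% − 4.1%)] = 13.428
Alder: α = 17.7% − [4.1% + 0.60 × (9.9% − 4.1%)] = 10.120
Highest: Everpeak (13.428).

Everpeak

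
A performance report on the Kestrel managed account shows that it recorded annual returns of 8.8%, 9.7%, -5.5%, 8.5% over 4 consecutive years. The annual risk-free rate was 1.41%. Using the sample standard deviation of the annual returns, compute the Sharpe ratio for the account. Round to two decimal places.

0.55

Mean return r̄ = 21.50 / 4 = 5.3750%
Σ(r − r̄)² = 158.4675; sample σ = √(158.4675/3) = 7.2679%
Sharpe = (r̄ − rf) / σ = (5.3750 − 1.41) / 7.2679 = 3.9650 / 7.2679 = 0.5455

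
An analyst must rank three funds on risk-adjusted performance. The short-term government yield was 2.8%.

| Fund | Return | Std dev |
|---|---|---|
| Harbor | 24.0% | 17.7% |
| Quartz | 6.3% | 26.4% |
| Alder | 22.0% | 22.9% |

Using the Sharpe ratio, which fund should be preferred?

Harbor: Sharpe ratio = (24.0% − 2.8%) / 17.7% = 1.198
Quartz: Sharpe ratio = (6.3% − 2.8%) / 26.4% = 0.133
Alder: Sharpe ratio = (22.0% − 2.8%) / 22.9% = 0.838
Highest: Harbor (1.198).

Harbor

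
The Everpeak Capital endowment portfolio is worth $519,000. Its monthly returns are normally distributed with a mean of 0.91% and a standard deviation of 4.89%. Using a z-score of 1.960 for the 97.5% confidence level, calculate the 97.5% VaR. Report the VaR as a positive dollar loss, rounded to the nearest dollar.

Return at the 97.5% tail: μ − z·σ = 0.91% − 1.960 × 4.89% = 0.91 − 9.5844 = -8.6744%
VaR = −(-8.6744%) × $519,000 = 8.6744% × $519,000 = $45,020

$45,020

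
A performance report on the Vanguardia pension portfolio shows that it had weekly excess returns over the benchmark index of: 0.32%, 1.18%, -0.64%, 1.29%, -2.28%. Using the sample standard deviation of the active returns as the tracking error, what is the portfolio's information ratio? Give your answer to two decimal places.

-0.02

Mean return μ = -0.130 / 5 = -0.0260%
Σ(r − μ)² = (0.32 − (-0.0260))² + (1.18 − (-0.0260))² + (-0.64 − (-0.0260))² + … = 8.7635
sample σ = √(8.7635 / 4) = √2.1909 = 1.4802%
IR = μ / tracking error = -0.0260 / 1.4802 = -0.0176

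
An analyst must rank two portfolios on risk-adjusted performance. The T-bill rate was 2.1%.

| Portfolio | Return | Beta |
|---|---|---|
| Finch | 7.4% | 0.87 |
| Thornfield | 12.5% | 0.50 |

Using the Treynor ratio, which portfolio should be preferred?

Thornfield

Finch: Treynor = (7.4% − 2.1%) / 0.87 = 6.092
Thornfield: Treynor = (12.5% − 2.1%) / 0.50 = 20.800
Highest: Thornfield (20.800).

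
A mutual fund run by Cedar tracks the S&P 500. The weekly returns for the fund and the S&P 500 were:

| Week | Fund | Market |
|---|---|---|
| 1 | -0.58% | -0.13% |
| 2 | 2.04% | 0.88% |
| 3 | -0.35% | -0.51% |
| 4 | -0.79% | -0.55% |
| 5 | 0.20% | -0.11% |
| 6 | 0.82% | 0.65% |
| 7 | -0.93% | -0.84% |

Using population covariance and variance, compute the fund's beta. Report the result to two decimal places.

r̄p = 0.0586%,  r̄m = -0.0871%
Cov = Σ(rp − r̄p)(rm − r̄m) / 7 = 0.5445
Var(rm) = Σ(rm − r̄m)² / 7 = 0.3487
β = Cov / Var = 0.5445 / 0.3487 = 1.5615

1.56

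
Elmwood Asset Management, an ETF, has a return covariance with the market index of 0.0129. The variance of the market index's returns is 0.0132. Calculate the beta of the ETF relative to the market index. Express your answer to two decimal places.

β = Cov(Rp, Rm) / Var(Rm) = 0.0129 / 0.0132 = 0.9773

0.98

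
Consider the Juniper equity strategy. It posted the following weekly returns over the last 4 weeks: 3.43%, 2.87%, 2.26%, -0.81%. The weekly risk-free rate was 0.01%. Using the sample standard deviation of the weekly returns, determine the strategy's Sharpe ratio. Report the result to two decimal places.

Mean return r̄ = 7.750 / 4 = 1.9375%
Σ(r − r̄)² = (3.43 − 1.9375)² + (2.87 − 1.9375)² + … = 10.7499
σ = √[10.7499 / 3] = 1.8930%
Sharpe = (r̄ − rf) / σ = (1.9375 − 0.01) / 1.8930 = 1.9275 / 1.8930 = 1.0182

1.02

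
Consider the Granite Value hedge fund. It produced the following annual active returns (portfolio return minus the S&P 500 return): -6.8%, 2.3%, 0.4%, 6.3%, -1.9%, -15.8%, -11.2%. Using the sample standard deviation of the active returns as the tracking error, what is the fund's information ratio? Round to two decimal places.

Mean return r̄ = -26.70 / 7 = -3.8143%
Sample std dev = √[368.2286 / 6] = 7.8340%
IR = r̄ / tracking error = -3.8143 / 7.8340 = -0.4869

-0.49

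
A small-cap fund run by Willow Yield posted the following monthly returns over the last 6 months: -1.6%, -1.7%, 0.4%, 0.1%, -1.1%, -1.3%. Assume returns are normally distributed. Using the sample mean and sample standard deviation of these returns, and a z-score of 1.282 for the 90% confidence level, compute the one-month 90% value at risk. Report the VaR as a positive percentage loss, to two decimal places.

2.02

r̄ = (-1.6 − 1.7 + 0.4 + 0.1 − 1.1 − 1.3) / 6 = -5.20 / 6 = -0.8667%
Σ(r − r̄)² = (-1.6 − (-0.8667))² + (-1.7 − (-0.8667))² + (0.4 − (-0.8667))² + … = 4.0133
sample σ = √(4.0133 / 5) = √0.8027 = 0.8959%
VaR = −(r̄ − z·σ) = −(-0.8667 − 1.282 × 0.8959) = −(-2.0152) = 2.0152%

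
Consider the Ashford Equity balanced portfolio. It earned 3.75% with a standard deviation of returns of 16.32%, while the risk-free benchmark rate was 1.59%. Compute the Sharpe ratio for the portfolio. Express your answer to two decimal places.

0.13

Sharpe = (Rp − Rf) / σp = (3.75% − 1.59%) / 16.32% = 2.16% / 16.32% = 0.1324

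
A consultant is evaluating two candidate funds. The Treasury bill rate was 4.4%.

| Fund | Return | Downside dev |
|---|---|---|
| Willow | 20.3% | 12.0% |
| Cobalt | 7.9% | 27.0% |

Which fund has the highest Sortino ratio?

Willow

Willow: Sortino ratio = (20.3% − 4.4%) / 12.0% = 1.325
Cobalt: Sortino ratio = (7.9% − 4.4%) / 27.0% = 0.130
Highest: Willow (1.325).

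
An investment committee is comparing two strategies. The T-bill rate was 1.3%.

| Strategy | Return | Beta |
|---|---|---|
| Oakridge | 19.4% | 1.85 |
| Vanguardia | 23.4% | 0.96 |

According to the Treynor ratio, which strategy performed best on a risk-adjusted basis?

Vanguardia

Oakridge: Treynor = (19.4% − 1.3%) / 1.85 = 9.784
Vanguardia: Treynor = (23.4% − 1.3%) / 0.96 = 23.021
Highest: Vanguardia (23.021).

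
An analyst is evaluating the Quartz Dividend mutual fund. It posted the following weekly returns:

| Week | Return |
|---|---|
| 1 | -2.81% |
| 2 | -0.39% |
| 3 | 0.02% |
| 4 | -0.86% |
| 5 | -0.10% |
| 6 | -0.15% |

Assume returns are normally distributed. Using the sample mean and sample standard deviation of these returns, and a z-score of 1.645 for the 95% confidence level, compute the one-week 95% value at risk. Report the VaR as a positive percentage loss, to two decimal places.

Mean return r̄ = -4.290 / 6 = -0.7150%
Σ(r − r̄)² = (-2.81 − (-0.7150))² + (-0.39 − (-0.7150))² + … = 5.7534
sample σ = √(5.7534 / 5) = √1.1507 = 1.0727%
VaR = −(r̄ − z·σ) = −(-0.7150 − 1.645 × 1.0727) = −(-2.4796) = 2.4796%

2.48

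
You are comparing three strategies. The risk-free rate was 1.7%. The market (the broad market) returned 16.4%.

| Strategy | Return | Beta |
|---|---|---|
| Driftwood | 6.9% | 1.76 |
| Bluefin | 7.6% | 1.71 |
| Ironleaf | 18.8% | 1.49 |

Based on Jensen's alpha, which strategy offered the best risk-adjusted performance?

Ironleaf

Driftwood: α = 6.9% − [1.7% + 1.76 × (16.4% − 1.7%)] = -20.672
Bluefin: α = 7.6% − [1.7% + 1.71 × (16.4% − 1.7%)] = -19.237
Ironleaf: α = 18.8% − [1.7% + 1.49 × (16.4% − 1.7%)] = -4.803
Highest: Ironleaf (-4.803).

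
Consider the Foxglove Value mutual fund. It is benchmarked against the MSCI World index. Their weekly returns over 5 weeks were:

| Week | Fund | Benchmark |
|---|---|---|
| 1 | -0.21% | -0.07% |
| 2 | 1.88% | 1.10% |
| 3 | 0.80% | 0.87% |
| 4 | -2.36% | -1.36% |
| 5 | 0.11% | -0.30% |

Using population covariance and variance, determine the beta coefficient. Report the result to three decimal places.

r̄p = 0.0440%,  r̄m = 0.0480%
Cov = Σ(rp − r̄p)(rm − r̄m) / 5 = 1.1889
Var(rm) = Σ(rm − r̄m)² / 5 = 0.7800
β = Cov / Var = 1.1889 / 0.7800 = 1.5242

1.524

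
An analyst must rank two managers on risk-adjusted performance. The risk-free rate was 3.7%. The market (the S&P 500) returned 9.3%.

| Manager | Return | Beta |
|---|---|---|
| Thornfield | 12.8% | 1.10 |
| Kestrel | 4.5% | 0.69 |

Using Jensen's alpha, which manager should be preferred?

Thornfield

Thornfield: α = 12.8% − [3.7% + 1.10 × (9.3% − 3.7%)] = 2.940
Kestrel: α = 4.5% − [3.7% + 0.69 × (9.3% − 3.7%)] = -3.064
Highest: Thornfield (2.940).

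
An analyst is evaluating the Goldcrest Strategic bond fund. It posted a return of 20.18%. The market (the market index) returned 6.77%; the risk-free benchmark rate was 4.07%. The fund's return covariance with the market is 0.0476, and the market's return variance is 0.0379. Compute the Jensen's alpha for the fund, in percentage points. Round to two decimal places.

β = Cov / Var = 0.0476 / 0.0379 = 1.2559
E[R] = Rf + β(Rm − Rf) = 4.07% + 1.2559 × (6.77% − 4.07%) = 7.4609%
α = Rp − E[R] = 20.18% − 7.4609% = 12.7191

12.72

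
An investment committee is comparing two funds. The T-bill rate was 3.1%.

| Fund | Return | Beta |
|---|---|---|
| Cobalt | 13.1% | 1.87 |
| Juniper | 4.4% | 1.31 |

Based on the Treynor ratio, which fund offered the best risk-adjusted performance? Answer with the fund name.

Cobalt: Treynor = (13.1% − 3.1%) / 1.87 = 5.348
Juniper: Treynor = (4.4% − 3.1%) / 1.31 = 0.992
Highest: Cobalt (5.348).

Cobalt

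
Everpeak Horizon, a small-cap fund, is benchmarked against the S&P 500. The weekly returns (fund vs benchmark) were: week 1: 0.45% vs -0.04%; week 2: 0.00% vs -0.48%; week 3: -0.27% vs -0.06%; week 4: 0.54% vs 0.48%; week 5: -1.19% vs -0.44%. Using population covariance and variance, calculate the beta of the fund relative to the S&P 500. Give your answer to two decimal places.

r̄p = -0.0940%,  r̄m = -0.1080%
Cov = Σ(rp − r̄p)(rm − r̄m) / 5 = 0.1460
Var(rm) = Σ(rm − r̄m)² / 5 = 0.1203
β = Cov / Var = 0.1460 / 0.1203 = 1.2136

1.21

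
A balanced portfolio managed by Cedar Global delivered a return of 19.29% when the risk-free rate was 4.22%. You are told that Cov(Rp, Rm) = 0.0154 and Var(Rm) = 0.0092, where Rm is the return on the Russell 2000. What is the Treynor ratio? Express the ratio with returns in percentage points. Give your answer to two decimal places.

β = Cov / Var = 0.0154 / 0.0092 = 1.6739
Treynor = (Rp − Rf) / β = (19.29% − 4.22%) / 1.6739 = 15.07 / 1.6739 = 9.0029

9.00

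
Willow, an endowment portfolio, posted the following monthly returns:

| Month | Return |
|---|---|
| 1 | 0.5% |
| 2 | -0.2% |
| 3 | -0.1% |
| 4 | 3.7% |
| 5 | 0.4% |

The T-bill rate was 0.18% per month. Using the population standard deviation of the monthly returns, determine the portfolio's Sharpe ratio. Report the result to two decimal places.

0.47

r̄ = (0.5 − 0.2 − 0.1 + 3.7 + 0.4) / 5 = 0.8600%
Σ(r − r̄)² = 10.4520; population σ = √(10.4520/5) = 1.4458%
Sharpe = (r̄ − rf) / σ = (0.8600 − 0.18) / 1.4458 = 0.6800 / 1.4458 = 0.4703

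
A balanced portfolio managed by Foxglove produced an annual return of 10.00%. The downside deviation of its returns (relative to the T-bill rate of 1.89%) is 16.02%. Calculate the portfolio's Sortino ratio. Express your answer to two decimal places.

Sortino = (Rp − Rf) / σd = (10.00% − 1.89%) / 16.02% = 8.11% / 16.02% = 0.5062

0.51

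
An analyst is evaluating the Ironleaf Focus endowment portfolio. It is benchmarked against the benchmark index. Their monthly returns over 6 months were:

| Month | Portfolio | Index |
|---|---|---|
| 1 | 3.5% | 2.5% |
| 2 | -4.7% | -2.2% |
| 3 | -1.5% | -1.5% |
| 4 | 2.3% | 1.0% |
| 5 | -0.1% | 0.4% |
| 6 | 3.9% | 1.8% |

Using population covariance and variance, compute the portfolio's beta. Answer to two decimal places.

1.73

r̄p = 0.5667%,  r̄m = 0.3333%
Cov = Σ(rp − r̄p)(rm − r̄m) / 6 = 4.9144
Var(rm) = Σ(rm − r̄m)² / 6 = 2.8456
β = Cov / Var = 4.9144 / 2.8456 = 1.7270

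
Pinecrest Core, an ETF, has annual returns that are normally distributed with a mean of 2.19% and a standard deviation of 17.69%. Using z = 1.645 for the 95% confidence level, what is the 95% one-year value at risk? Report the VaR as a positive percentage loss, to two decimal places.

VaR (as % loss) = −(μ − z·σ) = −(2.19% − 1.645 × 17.69%) = −(-26.91005%) = 26.91005%

26.91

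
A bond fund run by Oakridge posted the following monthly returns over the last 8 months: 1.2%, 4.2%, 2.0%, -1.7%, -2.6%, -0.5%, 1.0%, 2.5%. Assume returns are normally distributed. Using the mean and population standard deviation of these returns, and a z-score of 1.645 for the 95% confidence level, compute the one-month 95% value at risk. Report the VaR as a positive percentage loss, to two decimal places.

r̄ = (1.2 + 4.2 + 2 − 1.7 − 2.6 − 0.5 + 1 + 2.5) / 8 = 6.10 / 8 = 0.7625%
Σ(r − r̄)² = (1.2 − 0.7625)² + (4.2 − 0.7625)² + (2 − 0.7625)² + … = 35.5788
σ = √[35.5788 / 8] = 2.1089%
VaR = −(r̄ − z·σ) = −(0.7625 − 1.645 × 2.1089) = −(-2.7066) = 2.7066%

2.71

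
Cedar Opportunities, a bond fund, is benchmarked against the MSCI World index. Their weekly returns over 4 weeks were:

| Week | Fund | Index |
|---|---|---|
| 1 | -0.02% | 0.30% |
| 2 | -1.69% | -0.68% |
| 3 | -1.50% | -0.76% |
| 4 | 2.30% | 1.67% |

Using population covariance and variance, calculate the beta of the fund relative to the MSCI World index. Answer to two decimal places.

1.62

r̄p = -0.2275%,  r̄m = 0.1325%
Cov = Σ(rp − r̄p)(rm − r̄m) / 4 = 1.5612
Var(rm) = Σ(rm − r̄m)² / 4 = 0.9622
β = Cov / Var = 1.5612 / 0.9622 = 1.6225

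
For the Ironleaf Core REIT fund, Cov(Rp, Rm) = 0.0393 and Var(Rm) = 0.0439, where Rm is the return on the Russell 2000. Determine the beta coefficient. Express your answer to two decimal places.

0.90

β = Cov(Rp, Rm) / Var(Rm) = 0.0393 / 0.0439 = 0.8952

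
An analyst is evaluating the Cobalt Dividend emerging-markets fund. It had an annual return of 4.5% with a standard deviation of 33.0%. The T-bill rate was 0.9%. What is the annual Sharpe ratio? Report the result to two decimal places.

0.11

Sharpe = (Rp − Rf) / σp = (4.5% − 0.9%) / 33.0% = 3.60% / 33.0% = 0.1091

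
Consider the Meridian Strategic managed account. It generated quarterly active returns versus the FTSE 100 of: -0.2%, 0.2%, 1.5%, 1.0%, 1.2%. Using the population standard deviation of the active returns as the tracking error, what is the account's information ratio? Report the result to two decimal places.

1.16

μ = (-0.2 + 0.2 + 1.5 + 1 + 1.2) / 5 = 0.7400%
Σ(r − μ)² = (-0.2 − 0.7400)² + (0.2 − 0.7400)² + … = 2.0320
σ = √[2.0320 / 5] = 0.6375%
IR = μ / tracking error = 0.7400 / 0.6375 = 1.1608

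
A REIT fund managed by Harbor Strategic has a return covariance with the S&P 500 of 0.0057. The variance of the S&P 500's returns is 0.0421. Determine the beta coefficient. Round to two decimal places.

β = Cov(Rp, Rm) / Var(Rm) = 0.0057 / 0.0421 = 0.1354

0.14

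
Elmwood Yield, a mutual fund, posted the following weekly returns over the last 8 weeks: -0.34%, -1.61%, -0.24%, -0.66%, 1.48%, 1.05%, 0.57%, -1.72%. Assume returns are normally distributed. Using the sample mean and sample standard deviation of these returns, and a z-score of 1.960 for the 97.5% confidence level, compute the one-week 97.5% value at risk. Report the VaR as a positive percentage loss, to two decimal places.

2.47

r̄ = (-0.34 − 1.61 − 0.24 − 0.66 + 1.48 + 1.05 + 0.57 − 1.72) / 8 = -1.470 / 8 = -0.1838%
Σ(r − r̄)² = (-0.34 − (-0.1838))² + (-1.61 − (-0.1838))² + (-0.24 − (-0.1838))² + … = 9.5070
σ = √[9.5070 / 7] = 1.1654%
VaR = −(r̄ − z·σ) = −(-0.1838 − 1.960 × 1.1654) = −(-2.4680) = 2.4680%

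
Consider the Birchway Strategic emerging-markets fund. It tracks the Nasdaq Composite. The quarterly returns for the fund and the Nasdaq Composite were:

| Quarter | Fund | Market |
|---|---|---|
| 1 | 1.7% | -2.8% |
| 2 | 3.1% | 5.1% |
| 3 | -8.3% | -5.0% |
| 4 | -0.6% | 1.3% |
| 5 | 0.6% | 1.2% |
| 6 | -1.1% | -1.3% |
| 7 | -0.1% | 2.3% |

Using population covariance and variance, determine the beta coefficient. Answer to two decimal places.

0.79

r̄p = -0.6714%,  r̄m = 0.1143%
Cov = Σ(rp − r̄p)(rm − r̄m) / 7 = 7.7467
Var(rm) = Σ(rm − r̄m)² / 7 = 9.8384
β = Cov / Var = 7.7467 / 9.8384 = 0.7874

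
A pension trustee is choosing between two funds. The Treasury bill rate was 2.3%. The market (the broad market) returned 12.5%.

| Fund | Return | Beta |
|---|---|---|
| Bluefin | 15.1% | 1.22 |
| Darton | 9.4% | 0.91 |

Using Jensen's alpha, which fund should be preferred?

Bluefin: α = 15.1% − [2.3% + 1.22 × (12.5% − 2.3%)] = 0.356
Darton: α = 9.4% − [2.3% + 0.91 × (12.5% − 2.3%)] = -2.182
Highest: Bluefin (0.356).

Bluefin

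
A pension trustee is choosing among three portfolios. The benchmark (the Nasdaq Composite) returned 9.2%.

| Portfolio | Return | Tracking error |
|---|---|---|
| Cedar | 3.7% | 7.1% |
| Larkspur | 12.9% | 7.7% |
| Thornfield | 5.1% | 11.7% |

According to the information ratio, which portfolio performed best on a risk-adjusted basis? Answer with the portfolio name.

Cedar: IR = (3.7% − 9.2%) / 7.1% = -0.775
Larkspur: IR = (12.9% − 9.2%) / 7.7% = 0.481
Thornfield: IR = (5.1% − 9.2%) / 11.7% = -0.350
Highest: Larkspur (0.481).

Larkspur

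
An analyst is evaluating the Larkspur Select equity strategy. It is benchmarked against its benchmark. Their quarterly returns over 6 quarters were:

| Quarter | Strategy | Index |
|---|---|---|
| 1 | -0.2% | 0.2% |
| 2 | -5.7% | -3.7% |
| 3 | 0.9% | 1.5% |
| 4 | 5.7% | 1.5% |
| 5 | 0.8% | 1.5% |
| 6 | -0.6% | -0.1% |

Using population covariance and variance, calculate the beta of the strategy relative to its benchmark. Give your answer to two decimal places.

r̄p = 0.1500%,  r̄m = 0.1500%
Cov = Σ(rp − r̄p)(rm − r̄m) / 6 = 5.3458
Var(rm) = Σ(rm − r̄m)² / 6 = 3.3925
β = Cov / Var = 5.3458 / 3.3925 = 1.5758

1.58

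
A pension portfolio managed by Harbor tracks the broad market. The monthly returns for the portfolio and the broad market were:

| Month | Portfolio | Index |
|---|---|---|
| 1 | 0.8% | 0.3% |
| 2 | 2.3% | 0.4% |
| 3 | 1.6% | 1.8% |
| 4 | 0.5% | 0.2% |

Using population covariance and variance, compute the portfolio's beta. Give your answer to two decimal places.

r̄p = 1.3000%,  r̄m = 0.6750%
Cov = Σ(rp − r̄p)(rm − r̄m) / 4 = 0.1575
Var(rm) = Σ(rm − r̄m)² / 4 = 0.4269
β = Cov / Var = 0.1575 / 0.4269 = 0.3689

0.37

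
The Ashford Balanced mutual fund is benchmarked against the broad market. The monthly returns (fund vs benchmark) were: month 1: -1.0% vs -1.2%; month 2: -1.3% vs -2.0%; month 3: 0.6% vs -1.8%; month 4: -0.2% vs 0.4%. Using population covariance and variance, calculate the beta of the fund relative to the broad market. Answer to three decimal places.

r̄p = -0.4750%,  r̄m = -1.1500%
Cov = Σ(rp − r̄p)(rm − r̄m) / 4 = 0.1138
Var(rm) = Σ(rm − r̄m)² / 4 = 0.8875
β = Cov / Var = 0.1138 / 0.8875 = 0.1282

0.128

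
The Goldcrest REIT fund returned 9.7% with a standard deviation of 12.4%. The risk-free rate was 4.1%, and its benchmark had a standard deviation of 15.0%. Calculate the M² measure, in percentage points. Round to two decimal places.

10.87

Sharpe = (Rp − Rf) / σp = (9.7% − 4.1%) / 12.4% = 0.4516
M² = Rf + Sharpe × σm = 4.1% + 0.4516 × 15.0% = 10.8740%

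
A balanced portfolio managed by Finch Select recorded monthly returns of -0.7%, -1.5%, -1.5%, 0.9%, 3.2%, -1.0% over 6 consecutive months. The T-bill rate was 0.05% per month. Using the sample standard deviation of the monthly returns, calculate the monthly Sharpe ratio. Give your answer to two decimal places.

-0.08

Mean return r̄ = -0.60 / 6 = -0.1000%
Sample σ = √[Σ(r − r̄)² / 5] = √[16.9800 / 5] = √3.3960 = 1.8428%
Sharpe = (r̄ − rf) / σ = (-0.1000 − 0.05) / 1.8428 = -0.1500 / 1.8428 = -0.0814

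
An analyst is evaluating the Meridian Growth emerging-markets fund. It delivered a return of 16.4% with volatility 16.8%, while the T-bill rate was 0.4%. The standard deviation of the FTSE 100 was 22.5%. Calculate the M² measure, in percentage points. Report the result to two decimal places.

21.83

Sharpe = (Rp − Rf) / σp = (16.4% − 0.4%) / 16.8% = 0.9524
M² = Rf + Sharpe × σm = 0.4% + 0.9524 × 22.5% = 21.8290%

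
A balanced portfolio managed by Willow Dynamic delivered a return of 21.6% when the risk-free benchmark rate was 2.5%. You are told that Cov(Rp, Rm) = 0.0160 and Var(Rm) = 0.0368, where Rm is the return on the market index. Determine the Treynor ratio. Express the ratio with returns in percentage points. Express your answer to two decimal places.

β = Cov / Var = 0.0160 / 0.0368 = 0.4348
Treynor = (Rp − Rf) / β = (21.6% − 2.5%) / 0.4348 = 19.10 / 0.4348 = 43.9282

43.93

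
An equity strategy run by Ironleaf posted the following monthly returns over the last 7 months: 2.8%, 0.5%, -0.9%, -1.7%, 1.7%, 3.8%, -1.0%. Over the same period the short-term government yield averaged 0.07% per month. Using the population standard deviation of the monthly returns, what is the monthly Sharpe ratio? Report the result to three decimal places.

0.347

r̄ = (2.8 + 0.5 − 0.9 − 1.7 + 1.7 + 3.8 − 1) / 7 = 0.7429%
Σ(r − r̄)² = (2.8 − 0.7429)² + (0.5 − 0.7429)² + (-0.9 − 0.7429)² + … = 26.2571
σ = √[26.2571 / 7] = 1.9368%
Sharpe = (r̄ − rf) / σ = (0.7429 − 0.07) / 1.9368 = 0.6729 / 1.9368 = 0.3474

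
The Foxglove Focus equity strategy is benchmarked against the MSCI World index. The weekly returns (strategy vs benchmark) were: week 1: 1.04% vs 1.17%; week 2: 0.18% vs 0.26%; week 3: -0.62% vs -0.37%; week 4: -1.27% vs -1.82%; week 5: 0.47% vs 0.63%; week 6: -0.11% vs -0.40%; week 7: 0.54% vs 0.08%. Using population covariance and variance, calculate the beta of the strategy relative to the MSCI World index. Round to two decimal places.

0.78

r̄p = 0.0329%,  r̄m = -0.0643%
Cov = Σ(rp − r̄p)(rm − r̄m) / 7 = 0.6004
Var(rm) = Σ(rm − r̄m)² / 7 = 0.7743
β = Cov / Var = 0.6004 / 0.7743 = 0.7754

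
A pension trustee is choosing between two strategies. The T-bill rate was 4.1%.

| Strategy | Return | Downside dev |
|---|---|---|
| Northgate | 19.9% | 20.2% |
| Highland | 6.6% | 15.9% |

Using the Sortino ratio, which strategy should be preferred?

Northgate: Sortino ratio = (19.9% − 4.1%) / 20.2% = 0.782
Highland: Sortino ratio = (6.6% − 4.1%) / 15.9% = 0.157
Highest: Northgate (0.782).

Northgate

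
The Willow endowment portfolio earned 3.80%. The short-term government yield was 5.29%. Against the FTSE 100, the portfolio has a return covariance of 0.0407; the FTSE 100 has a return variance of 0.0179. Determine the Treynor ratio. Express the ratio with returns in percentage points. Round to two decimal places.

β = Cov / Var = 0.0407 / 0.0179 = 2.2737
Treynor = (Rp − Rf) / β = (3.80% − 5.29%) / 2.2737 = -1.49 / 2.2737 = -0.6553

-0.66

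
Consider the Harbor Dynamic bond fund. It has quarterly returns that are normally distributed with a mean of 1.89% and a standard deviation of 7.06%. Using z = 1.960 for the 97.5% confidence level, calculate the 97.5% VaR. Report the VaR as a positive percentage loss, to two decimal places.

11.95

VaR (as % loss) = −(μ − z·σ) = −(1.89% − 1.960 × 7.06%) = −(-11.9476%) = 11.9476%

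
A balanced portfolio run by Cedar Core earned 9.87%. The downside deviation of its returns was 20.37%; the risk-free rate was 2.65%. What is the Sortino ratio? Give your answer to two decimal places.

0.35

Sortino = (Rp − Rf) / σd = (9.87% − 2.65%) / 20.37% = 7.22% / 20.37% = 0.3544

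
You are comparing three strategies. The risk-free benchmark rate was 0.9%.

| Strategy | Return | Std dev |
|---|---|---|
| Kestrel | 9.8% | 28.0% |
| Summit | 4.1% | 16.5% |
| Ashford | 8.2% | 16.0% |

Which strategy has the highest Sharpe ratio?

Kestrel: Sharpe ratio = (9.8% − 0.9%) / 28.0% = 0.318
Summit: Sharpe ratio = (4.1% − 0.9%) / 16.5% = 0.194
Ashford: Sharpe ratio = (8.2% − 0.9%) / 16.0% = 0.456
Highest: Ashford (0.456).

Ashford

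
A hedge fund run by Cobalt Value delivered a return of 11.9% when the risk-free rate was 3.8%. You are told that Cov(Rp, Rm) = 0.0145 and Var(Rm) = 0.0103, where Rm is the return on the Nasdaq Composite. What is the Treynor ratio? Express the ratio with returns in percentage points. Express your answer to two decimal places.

5.75

β = Cov / Var = 0.0145 / 0.0103 = 1.4078
Treynor = (Rp − Rf) / β = (11.9% − 3.8%) / 1.4078 = 8.10 / 1.4078 = 5.7537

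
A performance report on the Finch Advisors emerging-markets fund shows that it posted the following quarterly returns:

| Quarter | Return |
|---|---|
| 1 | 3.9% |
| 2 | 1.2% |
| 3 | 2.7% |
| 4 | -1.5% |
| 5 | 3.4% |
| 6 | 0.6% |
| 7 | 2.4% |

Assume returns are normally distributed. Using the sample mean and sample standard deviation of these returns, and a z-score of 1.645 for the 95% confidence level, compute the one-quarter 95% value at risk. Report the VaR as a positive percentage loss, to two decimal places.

r̄ = (3.9 + 1.2 + 2.7 − 1.5 + 3.4 + 0.6 + 2.4) / 7 = 12.70 / 7 = 1.8143%
Σ(r − r̄)² = (3.9 − 1.8143)² + (1.2 − 1.8143)² + (2.7 − 1.8143)² + … = 20.8286
sample σ = √(20.8286 / 6) = √3.4714 = 1.8632%
VaR = −(r̄ − z·σ) = −(1.8143 − 1.645 × 1.8632) = −(-1.2507) = 1.2507%

1.25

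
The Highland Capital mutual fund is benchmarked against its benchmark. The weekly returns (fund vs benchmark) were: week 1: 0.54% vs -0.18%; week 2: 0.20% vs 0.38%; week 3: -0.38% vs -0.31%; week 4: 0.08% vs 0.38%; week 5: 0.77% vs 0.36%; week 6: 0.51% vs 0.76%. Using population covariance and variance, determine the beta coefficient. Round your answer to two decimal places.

0.49

r̄p = 0.2867%,  r̄m = 0.2317%
Cov = Σ(rp − r̄p)(rm − r̄m) / 6 = 0.0656
Var(rm) = Σ(rm − r̄m)² / 6 = 0.1337
β = Cov / Var = 0.0656 / 0.1337 = 0.4907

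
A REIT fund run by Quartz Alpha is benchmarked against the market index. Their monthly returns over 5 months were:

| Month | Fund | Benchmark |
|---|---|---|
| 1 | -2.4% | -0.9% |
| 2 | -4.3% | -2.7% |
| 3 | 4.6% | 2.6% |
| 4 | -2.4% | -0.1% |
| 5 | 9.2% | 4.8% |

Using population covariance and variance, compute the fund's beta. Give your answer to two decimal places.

r̄p = 0.9400%,  r̄m = 0.7400%
Cov = Σ(rp − r̄p)(rm − r̄m) / 5 = 13.3304
Var(rm) = Σ(rm − r̄m)² / 5 = 7.0344
β = Cov / Var = 13.3304 / 7.0344 = 1.8950

1.90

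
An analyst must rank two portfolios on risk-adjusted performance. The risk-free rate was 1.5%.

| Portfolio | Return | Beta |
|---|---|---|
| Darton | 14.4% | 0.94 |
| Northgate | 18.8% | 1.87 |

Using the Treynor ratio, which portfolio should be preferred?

Darton: Treynor = (14.4% − 1.5%) / 0.94 = 13.723
Northgate: Treynor = (18.8% − 1.5%) / 1.87 = 9.251
Highest: Darton (13.723).

Darton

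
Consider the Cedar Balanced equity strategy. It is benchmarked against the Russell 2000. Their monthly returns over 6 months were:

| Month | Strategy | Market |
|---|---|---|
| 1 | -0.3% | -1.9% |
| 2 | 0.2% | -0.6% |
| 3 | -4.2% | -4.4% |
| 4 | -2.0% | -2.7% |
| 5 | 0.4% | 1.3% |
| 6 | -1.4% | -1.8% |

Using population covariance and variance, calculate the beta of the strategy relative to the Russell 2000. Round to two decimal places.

0.81

r̄p = -1.2167%,  r̄m = -1.6833%
Cov = Σ(rp − r̄p)(rm − r̄m) / 6 = 2.5136
Var(rm) = Σ(rm − r̄m)² / 6 = 3.0914
β = Cov / Var = 2.5136 / 3.0914 = 0.8131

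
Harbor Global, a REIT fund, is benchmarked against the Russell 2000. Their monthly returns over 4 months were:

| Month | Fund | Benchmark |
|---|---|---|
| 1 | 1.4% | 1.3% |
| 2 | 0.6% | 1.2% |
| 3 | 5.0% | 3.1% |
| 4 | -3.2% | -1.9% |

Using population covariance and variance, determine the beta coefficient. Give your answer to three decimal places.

1.594

r̄p = 0.9500%,  r̄m = 0.9250%
Cov = Σ(rp − r̄p)(rm − r̄m) / 4 = 5.1513
Var(rm) = Σ(rm − r̄m)² / 4 = 3.2319
β = Cov / Var = 5.1513 / 3.2319 = 1.5939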